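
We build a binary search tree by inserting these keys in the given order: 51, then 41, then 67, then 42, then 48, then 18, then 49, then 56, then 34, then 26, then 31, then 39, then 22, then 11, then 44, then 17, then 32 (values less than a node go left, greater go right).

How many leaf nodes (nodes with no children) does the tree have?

7

Insert 51: tree is empty, so 51 becomes the root.
Insert 41: 41 < 51 → go left. Place as left child of 51.
Insert 67: 67 > 51 → go right. Place as right child of 51.
Insert 42: 42 < 51 → go left; 42 > 41 → go right. Place as right child of 41.
Insert 48: 48 < 51 → go left; 48 > 41 → go right; 48 > 42 → go right. Place as right child of 42.
Insert 18: 18 < 51 → go left; 18 < 41 → go left. Place as left child of 41.
Insert 49: 49 < 51 → go left; 49 > 41 → go right; 49 > 42 → go right; 49 > 48 → go right. Place as right child of 48.
Insert 56: 56 > 51 → go right; 56 < 67 → go left. Place as left child of 67.
Insert 34: 34 < 51 → go left; 34 < 41 → go left; 34 > 18 → go right. Place as right child of 18.
Insert 26: 26 < 51 → go left; 26 < 41 → go left; 26 > 18 → go right; 26 < 34 → go left. Place as left child of 34.
Insert 31: 31 < 51 → go left; 31 < 41 → go left; 31 > 18 → go right; 31 < 34 → go left; 31 > 26 → go right. Place as right child of 26.
Insert 39: 39 < 51 → go left; 39 < 41 → go left; 39 > 18 → go right; 39 > 34 → go right. Place as right child of 34.
Insert 22: 22 < 51 → go left; 22 < 41 → go left; 22 > 18 → go right; 22 < 34 → go left; 22 < 26 → go left. Place as left child of 26.
Insert 11: 11 < 51 → go left; 11 < 41 → go left; 11 < 18 → go left. Place as left child of 18.
Insert 44: 44 < 51 → go left; 44 > 41 → go right; 44 > 42 → go right; 44 < 48 → go left. Place as left child of 48.
Insert 17: 17 < 51 → go left; 17 < 41 → go left; 17 < 18 → go left; 17 > 11 → go right. Place as right child of 11.
Insert 32: 32 < 51 → go left; 32 < 41 → go left; 32 > 18 → go right; 32 < 34 → go left; 32 > 26 → go right; 32 > 31 → go right. Place as right child of 31.

Leaves: 17, 22, 32, 39, 44, 49, 56 — 7 in total.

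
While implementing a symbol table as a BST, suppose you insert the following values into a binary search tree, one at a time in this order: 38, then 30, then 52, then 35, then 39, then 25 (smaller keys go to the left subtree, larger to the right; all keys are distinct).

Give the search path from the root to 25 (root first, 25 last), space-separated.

Resulting structure (node: left, right):
  38: L=30, R=52
  30: L=25, R=35
  52: L=39, R=–
  35: L=–, R=–
  39: L=–, R=–
  25: L=–, R=–

38 30 25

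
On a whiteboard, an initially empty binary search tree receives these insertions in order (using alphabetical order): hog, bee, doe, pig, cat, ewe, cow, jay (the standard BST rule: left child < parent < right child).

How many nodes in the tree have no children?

3

hog: root
bee: left child of hog (depth 1)
doe: right child of bee (depth 2)
pig: right child of hog (depth 1)
cat: left child of doe (depth 3)
ewe: right child of doe (depth 3)
cow: right child of cat (depth 4)
jay: left child of pig (depth 2)

Leaves: cow, ewe, jay — 3 in total.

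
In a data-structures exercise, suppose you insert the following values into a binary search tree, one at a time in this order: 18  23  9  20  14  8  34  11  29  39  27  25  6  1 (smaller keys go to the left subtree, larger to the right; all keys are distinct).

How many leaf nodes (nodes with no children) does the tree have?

5

Insert 18: tree is empty, so 18 becomes the root.
Insert 23: 23 > 18 → go right. Place as right child of 18.
Insert 9: 9 < 18 → go left. Place as left child of 18.
Insert 20: 20 > 18 → go right; 20 < 23 → go left. Place as left child of 23.
Insert 14: 14 < 18 → go left; 14 > 9 → go right. Place as right child of 9.
Insert 8: 8 < 18 → go left; 8 < 9 → go left. Place as left child of 9.
Insert 34: 34 > 18 → go right; 34 > 23 → go right. Place as right child of 23.
Insert 11: 11 < 18 → go left; 11 > 9 → go right; 11 < 14 → go left. Place as left child of 14.
Insert 29: 29 > 18 → go right; 29 > 23 → go right; 29 < 34 → go left. Place as left child of 34.
Insert 39: 39 > 18 → go right; 39 > 23 → go right; 39 > 34 → go right. Place as right child of 34.
Insert 27: 27 > 18 → go right; 27 > 23 → go right; 27 < 34 → go left; 27 < 29 → go left. Place as left child of 29.
Insert 25: 25 > 18 → go right; 25 > 23 → go right; 25 < 34 → go left; 25 < 29 → go left; 25 < 27 → go left. Place as left child of 27.
Insert 6: 6 < 18 → go left; 6 < 9 → go left; 6 < 8 → go left. Place as left child of 8.
Insert 1: 1 < 18 → go left; 1 < 9 → go left; 1 < 8 → go left; 1 < 6 → go left. Place as left child of 6.

Leaves: 1, 11, 20, 25, 39 — 5 in total.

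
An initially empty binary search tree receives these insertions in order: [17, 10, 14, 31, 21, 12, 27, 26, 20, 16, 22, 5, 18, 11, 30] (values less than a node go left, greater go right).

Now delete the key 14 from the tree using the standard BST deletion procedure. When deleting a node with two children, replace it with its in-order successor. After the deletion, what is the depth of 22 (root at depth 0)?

17: root
10: left child of 17 (depth 1)
14: right child of 10 (depth 2)
31: right child of 17 (depth 1)
21: left child of 31 (depth 2)
12: left child of 14 (depth 3)
27: right child of 21 (depth 3)
26: left child of 27 (depth 4)
20: left child of 21 (depth 3)
16: right child of 14 (depth 3)
22: left child of 26 (depth 5)
5: left child of 10 (depth 2)
18: left child of 20 (depth 4)
11: left child of 12 (depth 4)
30: right child of 27 (depth 4)

Delete 14 (two children — replace with in-order successor).
After deletion, path to 22: 17 → 31 → 21 → 27 → 26 → 22.

5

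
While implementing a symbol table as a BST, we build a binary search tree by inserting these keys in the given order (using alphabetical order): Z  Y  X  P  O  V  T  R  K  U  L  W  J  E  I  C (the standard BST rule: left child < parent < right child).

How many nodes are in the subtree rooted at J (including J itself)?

Z: root
Y: left child of Z (depth 1)
X: left child of Y (depth 2)
P: left child of X (depth 3)
O: left child of P (depth 4)
V: right child of P (depth 4)
T: left child of V (depth 5)
R: left child of T (depth 6)
K: left child of O (depth 5)
U: right child of T (depth 6)
L: right child of K (depth 6)
W: right child of V (depth 5)
J: left child of K (depth 6)
E: left child of J (depth 7)
I: right child of E (depth 8)
C: left child of E (depth 8)

Subtree rooted at J contains: J, E, C, I — 4 nodes.

4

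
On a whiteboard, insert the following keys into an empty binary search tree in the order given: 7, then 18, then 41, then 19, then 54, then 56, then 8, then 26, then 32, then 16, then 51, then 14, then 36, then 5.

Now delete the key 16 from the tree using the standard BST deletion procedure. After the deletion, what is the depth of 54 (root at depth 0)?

7: root
18: right child of 7 (depth 1)
41: right child of 18 (depth 2)
19: left child of 41 (depth 3)
54: right child of 41 (depth 3)
56: right child of 54 (depth 4)
8: left child of 18 (depth 2)
26: right child of 19 (depth 4)
32: right child of 26 (depth 5)
16: right child of 8 (depth 3)
51: left child of 54 (depth 4)
14: left child of 16 (depth 4)
36: right child of 32 (depth 6)
5: left child of 7 (depth 1)

Delete 16 (at most one child — splice it out).
After deletion, path to 54: 7 → 18 → 41 → 54.

3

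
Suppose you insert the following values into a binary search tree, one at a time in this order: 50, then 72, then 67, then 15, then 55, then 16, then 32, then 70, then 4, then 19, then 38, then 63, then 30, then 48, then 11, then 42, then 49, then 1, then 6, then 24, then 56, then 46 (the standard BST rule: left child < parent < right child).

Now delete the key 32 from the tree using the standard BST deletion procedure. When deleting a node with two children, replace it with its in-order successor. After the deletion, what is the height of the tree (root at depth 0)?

Insert 50: tree is empty, so 50 becomes the root.
Insert 72: 72 > 50 → go right. Place as right child of 50.
Insert 67: 67 > 50 → go right; 67 < 72 → go left. Place as left child of 72.
Insert 15: 15 < 50 → go left. Place as left child of 50.
Insert 55: 55 > 50 → go right; 55 < 72 → go left; 55 < 67 → go left. Place as left child of 67.
Insert 16: 16 < 50 → go left; 16 > 15 → go right. Place as right child of 15.
Insert 32: 32 < 50 → go left; 32 > 15 → go right; 32 > 16 → go right. Place as right child of 16.
Insert 70: 70 > 50 → go right; 70 < 72 → go left; 70 > 67 → go right. Place as right child of 67.
Insert 4: 4 < 50 → go left; 4 < 15 → go left. Place as left child of 15.
Insert 19: 19 < 50 → go left; 19 > 15 → go right; 19 > 16 → go right; 19 < 32 → go left. Place as left child of 32.
Insert 38: 38 < 50 → go left; 38 > 15 → go right; 38 > 16 → go right; 38 > 32 → go right. Place as right child of 32.
Insert 63: 63 > 50 → go right; 63 < 72 → go left; 63 < 67 → go left; 63 > 55 → go right. Place as right child of 55.
Insert 30: 30 < 50 → go left; 30 > 15 → go right; 30 > 16 → go right; 30 < 32 → go left; 30 > 19 → go right. Place as right child of 19.
Insert 48: 48 < 50 → go left; 48 > 15 → go right; 48 > 16 → go right; 48 > 32 → go right; 48 > 38 → go right. Place as right child of 38.
Insert 11: 11 < 50 → go left; 11 < 15 → go left; 11 > 4 → go right. Place as right child of 4.
Insert 42: 42 < 50 → go left; 42 > 15 → go right; 42 > 16 → go right; 42 > 32 → go right; 42 > 38 → go right; 42 < 48 → go left. Place as left child of 48.
Insert 49: 49 < 50 → go left; 49 > 15 → go right; 49 > 16 → go right; 49 > 32 → go right; 49 > 38 → go right; 49 > 48 → go right. Place as right child of 48.
Insert 1: 1 < 50 → go left; 1 < 15 → go left; 1 < 4 → go left. Place as left child of 4.
Insert 6: 6 < 50 → go left; 6 < 15 → go left; 6 > 4 → go right; 6 < 11 → go left. Place as left child of 11.
Insert 24: 24 < 50 → go left; 24 > 15 → go right; 24 > 16 → go right; 24 < 32 → go left; 24 > 19 → go right; 24 < 30 → go left. Place as left child of 30.
Insert 56: 56 > 50 → go right; 56 < 72 → go left; 56 < 67 → go left; 56 > 55 → go right; 56 < 63 → go left. Place as left child of 63.
Insert 46: 46 < 50 → go left; 46 > 15 → go right; 46 > 16 → go right; 46 > 32 → go right; 46 > 38 → go right; 46 < 48 → go left; 46 > 42 → go right. Place as right child of 42.

Delete 32 (two children — replace with in-order successor).
After deletion, deepest node is 24 at depth 6.

6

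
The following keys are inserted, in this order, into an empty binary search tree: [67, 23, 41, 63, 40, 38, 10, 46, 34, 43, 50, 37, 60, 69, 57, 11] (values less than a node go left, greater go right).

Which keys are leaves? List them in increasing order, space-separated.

11 37 43 57 69

Insert 67: tree is empty, so 67 becomes the root.
Insert 23: 23 < 67 → go left. Place as left child of 67.
Insert 41: 41 < 67 → go left; 41 > 23 → go right. Place as right child of 23.
Insert 63: 63 < 67 → go left; 63 > 23 → go right; 63 > 41 → go right. Place as right child of 41.
Insert 40: 40 < 67 → go left; 40 > 23 → go right; 40 < 41 → go left. Place as left child of 41.
Insert 38: 38 < 67 → go left; 38 > 23 → go right; 38 < 41 → go left; 38 < 40 → go left. Place as left child of 40.
Insert 10: 10 < 67 → go left; 10 < 23 → go left. Place as left child of 23.
Insert 46: 46 < 67 → go left; 46 > 23 → go right; 46 > 41 → go right; 46 < 63 → go left. Place as left child of 63.
Insert 34: 34 < 67 → go left; 34 > 23 → go right; 34 < 41 → go left; 34 < 40 → go left; 34 < 38 → go left. Place as left child of 38.
Insert 43: 43 < 67 → go left; 43 > 23 → go right; 43 > 41 → go right; 43 < 63 → go left; 43 < 46 → go left. Place as left child of 46.
Insert 50: 50 < 67 → go left; 50 > 23 → go right; 50 > 41 → go right; 50 < 63 → go left; 50 > 46 → go right. Place as right child of 46.
Insert 37: 37 < 67 → go left; 37 > 23 → go right; 37 < 41 → go left; 37 < 40 → go left; 37 < 38 → go left; 37 > 34 → go right. Place as right child of 34.
Insert 60: 60 < 67 → go left; 60 > 23 → go right; 60 > 41 → go right; 60 < 63 → go left; 60 > 46 → go right; 60 > 50 → go right. Place as right child of 50.
Insert 69: 69 > 67 → go right. Place as right child of 67.
Insert 57: 57 < 67 → go left; 57 > 23 → go right; 57 > 41 → go right; 57 < 63 → go left; 57 > 46 → go right; 57 > 50 → go right; 57 < 60 → go left. Place as left child of 60.
Insert 11: 11 < 67 → go left; 11 < 23 → go left; 11 > 10 → go right. Place as right child of 10.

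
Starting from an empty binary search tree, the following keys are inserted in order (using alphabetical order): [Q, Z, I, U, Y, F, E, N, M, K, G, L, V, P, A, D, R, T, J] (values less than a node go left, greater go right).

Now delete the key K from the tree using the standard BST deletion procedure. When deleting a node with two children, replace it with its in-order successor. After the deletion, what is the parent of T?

Insert Q: tree is empty, so Q becomes the root.
Insert Z: Z > Q → go right. Place as right child of Q.
Insert I: I < Q → go left. Place as left child of Q.
Insert U: U > Q → go right; U < Z → go left. Place as left child of Z.
Insert Y: Y > Q → go right; Y < Z → go left; Y > U → go right. Place as right child of U.
Insert F: F < Q → go left; F < I → go left. Place as left child of I.
Insert E: E < Q → go left; E < I → go left; E < F → go left. Place as left child of F.
Insert N: N < Q → go left; N > I → go right. Place as right child of I.
Insert M: M < Q → go left; M > I → go right; M < N → go left. Place as left child of N.
Insert K: K < Q → go left; K > I → go right; K < N → go left; K < M → go left. Place as left child of M.
Insert G: G < Q → go left; G < I → go left; G > F → go right. Place as right child of F.
Insert L: L < Q → go left; L > I → go right; L < N → go left; L < M → go left; L > K → go right. Place as right child of K.
Insert V: V > Q → go right; V < Z → go left; V > U → go right; V < Y → go left. Place as left child of Y.
Insert P: P < Q → go left; P > I → go right; P > N → go right. Place as right child of N.
Insert A: A < Q → go left; A < I → go left; A < F → go left; A < E → go left. Place as left child of E.
Insert D: D < Q → go left; D < I → go left; D < F → go left; D < E → go left; D > A → go right. Place as right child of A.
Insert R: R > Q → go right; R < Z → go left; R < U → go left. Place as left child of U.
Insert T: T > Q → go right; T < Z → go left; T < U → go left; T > R → go right. Place as right child of R.
Insert J: J < Q → go left; J > I → go right; J < N → go left; J < M → go left; J < K → go left. Place as left child of K.

Delete K (two children — replace with in-order successor).
After deletion, T's parent is R.

R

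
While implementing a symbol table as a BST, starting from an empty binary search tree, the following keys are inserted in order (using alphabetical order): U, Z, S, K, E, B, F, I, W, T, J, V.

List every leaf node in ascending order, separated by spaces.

Resulting structure (node: left, right):
  U: L=S, R=Z
  Z: L=W, R=–
  S: L=K, R=T
  K: L=E, R=–
  E: L=B, R=F
  B: L=–, R=–
  F: L=–, R=I
  I: L=–, R=J
  W: L=V, R=–
  T: L=–, R=–
  J: L=–, R=–
  V: L=–, R=–

B J T V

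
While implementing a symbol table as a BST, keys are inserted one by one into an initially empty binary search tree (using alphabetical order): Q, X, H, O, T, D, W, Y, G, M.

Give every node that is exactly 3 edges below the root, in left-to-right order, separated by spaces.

Q: root
X: right child of Q (depth 1)
H: left child of Q (depth 1)
O: right child of H (depth 2)
T: left child of X (depth 2)
D: left child of H (depth 2)
W: right child of T (depth 3)
Y: right child of X (depth 2)
G: right child of D (depth 3)
M: left child of O (depth 3)

G M W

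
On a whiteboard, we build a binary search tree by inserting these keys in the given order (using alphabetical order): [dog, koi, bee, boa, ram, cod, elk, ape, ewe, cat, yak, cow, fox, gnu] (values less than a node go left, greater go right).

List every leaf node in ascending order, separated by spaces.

ape cat cow gnu yak

Insert dog: tree is empty, so dog becomes the root.
Insert koi: koi > dog → go right. Place as right child of dog.
Insert bee: bee < dog → go left. Place as left child of dog.
Insert boa: boa < dog → go left; boa > bee → go right. Place as right child of bee.
Insert ram: ram > dog → go right; ram > koi → go right. Place as right child of koi.
Insert cod: cod < dog → go left; cod > bee → go right; cod > boa → go right. Place as right child of boa.
Insert elk: elk > dog → go right; elk < koi → go left. Place as left child of koi.
Insert ape: ape < dog → go left; ape < bee → go left. Place as left child of bee.
Insert ewe: ewe > dog → go right; ewe < koi → go left; ewe > elk → go right. Place as right child of elk.
Insert cat: cat < dog → go left; cat > bee → go right; cat > boa → go right; cat < cod → go left. Place as left child of cod.
Insert yak: yak > dog → go right; yak > koi → go right; yak > ram → go right. Place as right child of ram.
Insert cow: cow < dog → go left; cow > bee → go right; cow > boa → go right; cow > cod → go right. Place as right child of cod.
Insert fox: fox > dog → go right; fox < koi → go left; fox > elk → go right; fox > ewe → go right. Place as right child of ewe.
Insert gnu: gnu > dog → go right; gnu < koi → go left; gnu > elk → go right; gnu > ewe → go right; gnu > fox → go right. Place as right child of fox.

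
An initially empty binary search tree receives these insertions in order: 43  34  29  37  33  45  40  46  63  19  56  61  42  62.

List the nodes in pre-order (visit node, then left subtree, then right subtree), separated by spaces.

43 34 29 19 33 37 40 42 45 46 63 56 61 62

Resulting structure (node: left, right):
  43: L=34, R=45
  34: L=29, R=37
  29: L=19, R=33
  37: L=–, R=40
  33: L=–, R=–
  45: L=–, R=46
  40: L=–, R=42
  46: L=–, R=63
  63: L=56, R=–
  19: L=–, R=–
  56: L=–, R=61
  61: L=–, R=62
  42: L=–, R=–
  62: L=–, R=–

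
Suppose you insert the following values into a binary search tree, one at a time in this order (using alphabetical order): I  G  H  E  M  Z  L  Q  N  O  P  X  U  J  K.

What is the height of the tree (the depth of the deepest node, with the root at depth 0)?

6

I: root
G: left child of I (depth 1)
H: right child of G (depth 2)
E: left child of G (depth 2)
M: right child of I (depth 1)
Z: right child of M (depth 2)
L: left child of M (depth 2)
Q: left child of Z (depth 3)
N: left child of Q (depth 4)
O: right child of N (depth 5)
P: right child of O (depth 6)
X: right child of Q (depth 4)
U: left child of X (depth 5)
J: left child of L (depth 3)
K: right child of J (depth 4)

The deepest node is P at depth 6.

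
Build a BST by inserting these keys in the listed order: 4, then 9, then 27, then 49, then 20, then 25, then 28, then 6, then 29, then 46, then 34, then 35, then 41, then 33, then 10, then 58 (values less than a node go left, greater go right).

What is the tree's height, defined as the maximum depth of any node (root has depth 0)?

4: root
9: right child of 4 (depth 1)
27: right child of 9 (depth 2)
49: right child of 27 (depth 3)
20: left child of 27 (depth 3)
25: right child of 20 (depth 4)
28: left child of 49 (depth 4)
6: left child of 9 (depth 2)
29: right child of 28 (depth 5)
46: right child of 29 (depth 6)
34: left child of 46 (depth 7)
35: right child of 34 (depth 8)
41: right child of 35 (depth 9)
33: left child of 34 (depth 8)
10: left child of 20 (depth 4)
58: right child of 49 (depth 4)

The deepest node is 41 at depth 9.

9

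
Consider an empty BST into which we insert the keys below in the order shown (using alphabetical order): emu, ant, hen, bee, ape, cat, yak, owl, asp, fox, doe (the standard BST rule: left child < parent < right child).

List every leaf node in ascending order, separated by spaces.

asp doe fox owl

Insert emu: tree is empty, so emu becomes the root.
Insert ant: ant < emu → go left. Place as left child of emu.
Insert hen: hen > emu → go right. Place as right child of emu.
Insert bee: bee < emu → go left; bee > ant → go right. Place as right child of ant.
Insert ape: ape < emu → go left; ape > ant → go right; ape < bee → go left. Place as left child of bee.
Insert cat: cat < emu → go left; cat > ant → go right; cat > bee → go right. Place as right child of bee.
Insert yak: yak > emu → go right; yak > hen → go right. Place as right child of hen.
Insert owl: owl > emu → go right; owl > hen → go right; owl < yak → go left. Place as left child of yak.
Insert asp: asp < emu → go left; asp > ant → go right; asp < bee → go left; asp > ape → go right. Place as right child of ape.
Insert fox: fox > emu → go right; fox < hen → go left. Place as left child of hen.
Insert doe: doe < emu → go left; doe > ant → go right; doe > bee → go right; doe > cat → go right. Place as right child of cat.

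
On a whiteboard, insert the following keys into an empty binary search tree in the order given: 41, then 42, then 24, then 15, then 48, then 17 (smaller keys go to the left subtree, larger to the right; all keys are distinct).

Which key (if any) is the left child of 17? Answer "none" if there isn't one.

none

Insert 41: tree is empty, so 41 becomes the root.
Insert 42: 42 > 41 → go right. Place as right child of 41.
Insert 24: 24 < 41 → go left. Place as left child of 41.
Insert 15: 15 < 41 → go left; 15 < 24 → go left. Place as left child of 24.
Insert 48: 48 > 41 → go right; 48 > 42 → go right. Place as right child of 42.
Insert 17: 17 < 41 → go left; 17 < 24 → go left; 17 > 15 → go right. Place as right child of 15.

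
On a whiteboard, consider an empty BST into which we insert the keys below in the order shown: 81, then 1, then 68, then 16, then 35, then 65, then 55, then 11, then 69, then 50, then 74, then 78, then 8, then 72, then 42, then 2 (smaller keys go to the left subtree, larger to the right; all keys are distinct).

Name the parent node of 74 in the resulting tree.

69

Insert 81: tree is empty, so 81 becomes the root.
Insert 1: 1 < 81 → go left. Place as left child of 81.
Insert 68: 68 < 81 → go left; 68 > 1 → go right. Place as right child of 1.
Insert 16: 16 < 81 → go left; 16 > 1 → go right; 16 < 68 → go left. Place as left child of 68.
Insert 35: 35 < 81 → go left; 35 > 1 → go right; 35 < 68 → go left; 35 > 16 → go right. Place as right child of 16.
Insert 65: 65 < 81 → go left; 65 > 1 → go right; 65 < 68 → go left; 65 > 16 → go right; 65 > 35 → go right. Place as right child of 35.
Insert 55: 55 < 81 → go left; 55 > 1 → go right; 55 < 68 → go left; 55 > 16 → go right; 55 > 35 → go right; 55 < 65 → go left. Place as left child of 65.
Insert 11: 11 < 81 → go left; 11 > 1 → go right; 11 < 68 → go left; 11 < 16 → go left. Place as left child of 16.
Insert 69: 69 < 81 → go left; 69 > 1 → go right; 69 > 68 → go right. Place as right child of 68.
Insert 50: 50 < 81 → go left; 50 > 1 → go right; 50 < 68 → go left; 50 > 16 → go right; 50 > 35 → go right; 50 < 65 → go left; 50 < 55 → go left. Place as left child of 55.
Insert 74: 74 < 81 → go left; 74 > 1 → go right; 74 > 68 → go right; 74 > 69 → go right. Place as right child of 69.
Insert 78: 78 < 81 → go left; 78 > 1 → go right; 78 > 68 → go right; 78 > 69 → go right; 78 > 74 → go right. Place as right child of 74.
Insert 8: 8 < 81 → go left; 8 > 1 → go right; 8 < 68 → go left; 8 < 16 → go left; 8 < 11 → go left. Place as left child of 11.
Insert 72: 72 < 81 → go left; 72 > 1 → go right; 72 > 68 → go right; 72 > 69 → go right; 72 < 74 → go left. Place as left child of 74.
Insert 42: 42 < 81 → go left; 42 > 1 → go right; 42 < 68 → go left; 42 > 16 → go right; 42 > 35 → go right; 42 < 65 → go left; 42 < 55 → go left; 42 < 50 → go left. Place as left child of 50.
Insert 2: 2 < 81 → go left; 2 > 1 → go right; 2 < 68 → go left; 2 < 16 → go left; 2 < 11 → go left; 2 < 8 → go left. Place as left child of 8.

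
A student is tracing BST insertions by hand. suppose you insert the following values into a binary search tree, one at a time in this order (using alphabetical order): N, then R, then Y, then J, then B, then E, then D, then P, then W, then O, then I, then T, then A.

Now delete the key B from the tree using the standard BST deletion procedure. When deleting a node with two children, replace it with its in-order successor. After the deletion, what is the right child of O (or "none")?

N: root
R: right child of N (depth 1)
Y: right child of R (depth 2)
J: left child of N (depth 1)
B: left child of J (depth 2)
E: right child of B (depth 3)
D: left child of E (depth 4)
P: left child of R (depth 2)
W: left child of Y (depth 3)
O: left child of P (depth 3)
I: right child of E (depth 4)
T: left child of W (depth 4)
A: left child of B (depth 3)

Delete B (two children — replace with in-order successor).
After deletion, O's right child: none.

none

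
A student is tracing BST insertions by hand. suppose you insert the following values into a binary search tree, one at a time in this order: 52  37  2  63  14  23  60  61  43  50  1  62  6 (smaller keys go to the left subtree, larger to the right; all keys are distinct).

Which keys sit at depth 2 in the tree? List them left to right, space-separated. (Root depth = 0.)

Insert 52: tree is empty, so 52 becomes the root.
Insert 37: 37 < 52 → go left. Place as left child of 52.
Insert 2: 2 < 52 → go left; 2 < 37 → go left. Place as left child of 37.
Insert 63: 63 > 52 → go right. Place as right child of 52.
Insert 14: 14 < 52 → go left; 14 < 37 → go left; 14 > 2 → go right. Place as right child of 2.
Insert 23: 23 < 52 → go left; 23 < 37 → go left; 23 > 2 → go right; 23 > 14 → go right. Place as right child of 14.
Insert 60: 60 > 52 → go right; 60 < 63 → go left. Place as left child of 63.
Insert 61: 61 > 52 → go right; 61 < 63 → go left; 61 > 60 → go right. Place as right child of 60.
Insert 43: 43 < 52 → go left; 43 > 37 → go right. Place as right child of 37.
Insert 50: 50 < 52 → go left; 50 > 37 → go right; 50 > 43 → go right. Place as right child of 43.
Insert 1: 1 < 52 → go left; 1 < 37 → go left; 1 < 2 → go left. Place as left child of 2.
Insert 62: 62 > 52 → go right; 62 < 63 → go left; 62 > 60 → go right; 62 > 61 → go right. Place as right child of 61.
Insert 6: 6 < 52 → go left; 6 < 37 → go left; 6 > 2 → go right; 6 < 14 → go left. Place as left child of 14.

2 43 60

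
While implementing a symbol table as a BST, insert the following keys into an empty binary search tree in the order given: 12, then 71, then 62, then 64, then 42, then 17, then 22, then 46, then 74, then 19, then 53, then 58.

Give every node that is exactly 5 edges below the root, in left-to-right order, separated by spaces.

22 53

12: root
71: right child of 12 (depth 1)
62: left child of 71 (depth 2)
64: right child of 62 (depth 3)
42: left child of 62 (depth 3)
17: left child of 42 (depth 4)
22: right child of 17 (depth 5)
46: right child of 42 (depth 4)
74: right child of 71 (depth 2)
19: left child of 22 (depth 6)
53: right child of 46 (depth 5)
58: right child of 53 (depth 6)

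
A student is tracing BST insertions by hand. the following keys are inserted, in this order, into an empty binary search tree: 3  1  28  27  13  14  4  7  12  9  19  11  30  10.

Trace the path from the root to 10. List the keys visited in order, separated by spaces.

Insert 3: tree is empty, so 3 becomes the root.
Insert 1: 1 < 3 → go left. Place as left child of 3.
Insert 28: 28 > 3 → go right. Place as right child of 3.
Insert 27: 27 > 3 → go right; 27 < 28 → go left. Place as left child of 28.
Insert 13: 13 > 3 → go right; 13 < 28 → go left; 13 < 27 → go left. Place as left child of 27.
Insert 14: 14 > 3 → go right; 14 < 28 → go left; 14 < 27 → go left; 14 > 13 → go right. Place as right child of 13.
Insert 4: 4 > 3 → go right; 4 < 28 → go left; 4 < 27 → go left; 4 < 13 → go left. Place as left child of 13.
Insert 7: 7 > 3 → go right; 7 < 28 → go left; 7 < 27 → go left; 7 < 13 → go left; 7 > 4 → go right. Place as right child of 4.
Insert 12: 12 > 3 → go right; 12 < 28 → go left; 12 < 27 → go left; 12 < 13 → go left; 12 > 4 → go right; 12 > 7 → go right. Place as right child of 7.
Insert 9: 9 > 3 → go right; 9 < 28 → go left; 9 < 27 → go left; 9 < 13 → go left; 9 > 4 → go right; 9 > 7 → go right; 9 < 12 → go left. Place as left child of 12.
Insert 19: 19 > 3 → go right; 19 < 28 → go left; 19 < 27 → go left; 19 > 13 → go right; 19 > 14 → go right. Place as right child of 14.
Insert 11: 11 > 3 → go right; 11 < 28 → go left; 11 < 27 → go left; 11 < 13 → go left; 11 > 4 → go right; 11 > 7 → go right; 11 < 12 → go left; 11 > 9 → go right. Place as right child of 9.
Insert 30: 30 > 3 → go right; 30 > 28 → go right. Place as right child of 28.
Insert 10: 10 > 3 → go right; 10 < 28 → go left; 10 < 27 → go left; 10 < 13 → go left; 10 > 4 → go right; 10 > 7 → go right; 10 < 12 → go left; 10 > 9 → go right; 10 < 11 → go left. Place as left child of 11.

3 28 27 13 4 7 12 9 11 10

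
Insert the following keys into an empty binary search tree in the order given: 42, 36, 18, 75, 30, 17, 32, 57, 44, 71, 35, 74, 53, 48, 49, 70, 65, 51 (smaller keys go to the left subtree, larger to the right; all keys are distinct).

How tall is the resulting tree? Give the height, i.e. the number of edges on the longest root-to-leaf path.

42: root
36: left child of 42 (depth 1)
18: left child of 36 (depth 2)
75: right child of 42 (depth 1)
30: right child of 18 (depth 3)
17: left child of 18 (depth 3)
32: right child of 30 (depth 4)
57: left child of 75 (depth 2)
44: left child of 57 (depth 3)
71: right child of 57 (depth 3)
35: right child of 32 (depth 5)
74: right child of 71 (depth 4)
53: right child of 44 (depth 4)
48: left child of 53 (depth 5)
49: right child of 48 (depth 6)
70: left child of 71 (depth 4)
65: left child of 70 (depth 5)
51: right child of 49 (depth 7)

The deepest node is 51 at depth 7.

7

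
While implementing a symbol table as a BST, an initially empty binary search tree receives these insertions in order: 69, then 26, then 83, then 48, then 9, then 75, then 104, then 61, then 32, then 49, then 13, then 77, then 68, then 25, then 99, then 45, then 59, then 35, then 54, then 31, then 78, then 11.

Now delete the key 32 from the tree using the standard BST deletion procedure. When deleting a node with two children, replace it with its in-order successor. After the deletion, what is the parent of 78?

Insert 69: tree is empty, so 69 becomes the root.
Insert 26: 26 < 69 → go left. Place as left child of 69.
Insert 83: 83 > 69 → go right. Place as right child of 69.
Insert 48: 48 < 69 → go left; 48 > 26 → go right. Place as right child of 26.
Insert 9: 9 < 69 → go left; 9 < 26 → go left. Place as left child of 26.
Insert 75: 75 > 69 → go right; 75 < 83 → go left. Place as left child of 83.
Insert 104: 104 > 69 → go right; 104 > 83 → go right. Place as right child of 83.
Insert 61: 61 < 69 → go left; 61 > 26 → go right; 61 > 48 → go right. Place as right child of 48.
Insert 32: 32 < 69 → go left; 32 > 26 → go right; 32 < 48 → go left. Place as left child of 48.
Insert 49: 49 < 69 → go left; 49 > 26 → go right; 49 > 48 → go right; 49 < 61 → go left. Place as left child of 61.
Insert 13: 13 < 69 → go left; 13 < 26 → go left; 13 > 9 → go right. Place as right child of 9.
Insert 77: 77 > 69 → go right; 77 < 83 → go left; 77 > 75 → go right. Place as right child of 75.
Insert 68: 68 < 69 → go left; 68 > 26 → go right; 68 > 48 → go right; 68 > 61 → go right. Place as right child of 61.
Insert 25: 25 < 69 → go left; 25 < 26 → go left; 25 > 9 → go right; 25 > 13 → go right. Place as right child of 13.
Insert 99: 99 > 69 → go right; 99 > 83 → go right; 99 < 104 → go left. Place as left child of 104.
Insert 45: 45 < 69 → go left; 45 > 26 → go right; 45 < 48 → go left; 45 > 32 → go right. Place as right child of 32.
Insert 59: 59 < 69 → go left; 59 > 26 → go right; 59 > 48 → go right; 59 < 61 → go left; 59 > 49 → go right. Place as right child of 49.
Insert 35: 35 < 69 → go left; 35 > 26 → go right; 35 < 48 → go left; 35 > 32 → go right; 35 < 45 → go left. Place as left child of 45.
Insert 54: 54 < 69 → go left; 54 > 26 → go right; 54 > 48 → go right; 54 < 61 → go left; 54 > 49 → go right; 54 < 59 → go left. Place as left child of 59.
Insert 31: 31 < 69 → go left; 31 > 26 → go right; 31 < 48 → go left; 31 < 32 → go left. Place as left child of 32.
Insert 78: 78 > 69 → go right; 78 < 83 → go left; 78 > 75 → go right; 78 > 77 → go right. Place as right child of 77.
Insert 11: 11 < 69 → go left; 11 < 26 → go left; 11 > 9 → go right; 11 < 13 → go left. Place as left child of 13.

Delete 32 (two children — replace with in-order successor).
After deletion, 78's parent is 77.

77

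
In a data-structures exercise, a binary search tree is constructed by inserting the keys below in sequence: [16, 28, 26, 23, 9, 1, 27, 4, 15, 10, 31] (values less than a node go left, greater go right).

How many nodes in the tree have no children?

5

16: root
28: right child of 16 (depth 1)
26: left child of 28 (depth 2)
23: left child of 26 (depth 3)
9: left child of 16 (depth 1)
1: left child of 9 (depth 2)
27: right child of 26 (depth 3)
4: right child of 1 (depth 3)
15: right child of 9 (depth 2)
10: left child of 15 (depth 3)
31: right child of 28 (depth 2)

Leaves: 4, 10, 23, 27, 31 — 5 in total.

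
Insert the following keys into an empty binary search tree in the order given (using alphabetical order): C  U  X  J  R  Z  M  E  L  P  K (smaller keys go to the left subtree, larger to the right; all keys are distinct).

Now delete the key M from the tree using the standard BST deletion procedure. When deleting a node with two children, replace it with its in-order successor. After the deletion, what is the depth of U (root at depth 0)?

1

Resulting structure (node: left, right):
  C: L=–, R=U
  U: L=J, R=X
  X: L=–, R=Z
  J: L=E, R=R
  R: L=M, R=–
  Z: L=–, R=–
  M: L=L, R=P
  E: L=–, R=–
  L: L=K, R=–
  P: L=–, R=–
  K: L=–, R=–

Delete M (two children — replace with in-order successor).
After deletion, path to U: C → U.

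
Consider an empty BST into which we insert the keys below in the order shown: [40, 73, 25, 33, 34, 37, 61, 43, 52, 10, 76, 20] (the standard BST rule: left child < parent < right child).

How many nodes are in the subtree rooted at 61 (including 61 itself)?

3

Resulting structure (node: left, right):
  40: L=25, R=73
  73: L=61, R=76
  25: L=10, R=33
  33: L=–, R=34
  34: L=–, R=37
  37: L=–, R=–
  61: L=43, R=–
  43: L=–, R=52
  52: L=–, R=–
  10: L=–, R=20
  76: L=–, R=–
  20: L=–, R=–

Subtree rooted at 61 contains: 61, 43, 52 — 3 nodes.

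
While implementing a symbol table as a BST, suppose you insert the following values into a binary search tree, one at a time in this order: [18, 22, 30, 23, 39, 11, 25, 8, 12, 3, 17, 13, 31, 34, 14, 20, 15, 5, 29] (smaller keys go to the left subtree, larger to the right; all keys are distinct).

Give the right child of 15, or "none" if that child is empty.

Resulting structure (node: left, right):
  18: L=11, R=22
  22: L=20, R=30
  30: L=23, R=39
  23: L=–, R=25
  39: L=31, R=–
  11: L=8, R=12
  25: L=–, R=29
  8: L=3, R=–
  12: L=–, R=17
  3: L=–, R=5
  17: L=13, R=–
  13: L=–, R=14
  31: L=–, R=34
  34: L=–, R=–
  14: L=–, R=15
  20: L=–, R=–
  15: L=–, R=–
  5: L=–, R=–
  29: L=–, R=–

none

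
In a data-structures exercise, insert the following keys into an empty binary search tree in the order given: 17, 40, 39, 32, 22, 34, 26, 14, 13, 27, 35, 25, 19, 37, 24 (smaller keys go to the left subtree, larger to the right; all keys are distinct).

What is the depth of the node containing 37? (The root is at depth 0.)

6

17: root
40: right child of 17 (depth 1)
39: left child of 40 (depth 2)
32: left child of 39 (depth 3)
22: left child of 32 (depth 4)
34: right child of 32 (depth 4)
26: right child of 22 (depth 5)
14: left child of 17 (depth 1)
13: left child of 14 (depth 2)
27: right child of 26 (depth 6)
35: right child of 34 (depth 5)
25: left child of 26 (depth 6)
19: left child of 22 (depth 5)
37: right child of 35 (depth 6)
24: left child of 25 (depth 7)

Path to 37: 17 → 40 → 39 → 32 → 34 → 35 → 37, which is 6 edges.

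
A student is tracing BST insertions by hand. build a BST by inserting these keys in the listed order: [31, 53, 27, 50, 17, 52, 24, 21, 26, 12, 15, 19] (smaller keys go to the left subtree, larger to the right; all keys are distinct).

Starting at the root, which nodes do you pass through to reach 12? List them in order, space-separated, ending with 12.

Resulting structure (node: left, right):
  31: L=27, R=53
  53: L=50, R=–
  27: L=17, R=–
  50: L=–, R=52
  17: L=12, R=24
  52: L=–, R=–
  24: L=21, R=26
  21: L=19, R=–
  26: L=–, R=–
  12: L=–, R=15
  15: L=–, R=–
  19: L=–, R=–

31 27 17 12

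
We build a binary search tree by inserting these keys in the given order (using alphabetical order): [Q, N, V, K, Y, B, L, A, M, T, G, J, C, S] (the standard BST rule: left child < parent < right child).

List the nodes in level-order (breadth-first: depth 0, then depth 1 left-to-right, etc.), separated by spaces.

Q N V K T Y B L S A G M C J

Q: root
N: left child of Q (depth 1)
V: right child of Q (depth 1)
K: left child of N (depth 2)
Y: right child of V (depth 2)
B: left child of K (depth 3)
L: right child of K (depth 3)
A: left child of B (depth 4)
M: right child of L (depth 4)
T: left child of V (depth 2)
G: right child of B (depth 4)
J: right child of G (depth 5)
C: left child of G (depth 5)
S: left child of T (depth 3)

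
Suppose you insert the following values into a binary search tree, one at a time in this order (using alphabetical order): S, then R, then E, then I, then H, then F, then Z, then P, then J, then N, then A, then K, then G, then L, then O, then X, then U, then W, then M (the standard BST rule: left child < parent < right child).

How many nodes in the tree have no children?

5

S: root
R: left child of S (depth 1)
E: left child of R (depth 2)
I: right child of E (depth 3)
H: left child of I (depth 4)
F: left child of H (depth 5)
Z: right child of S (depth 1)
P: right child of I (depth 4)
J: left child of P (depth 5)
N: right child of J (depth 6)
A: left child of E (depth 3)
K: left child of N (depth 7)
G: right child of F (depth 6)
L: right child of K (depth 8)
O: right child of N (depth 7)
X: left child of Z (depth 2)
U: left child of X (depth 3)
W: right child of U (depth 4)
M: right child of L (depth 9)

Leaves: A, G, M, O, W — 5 in total.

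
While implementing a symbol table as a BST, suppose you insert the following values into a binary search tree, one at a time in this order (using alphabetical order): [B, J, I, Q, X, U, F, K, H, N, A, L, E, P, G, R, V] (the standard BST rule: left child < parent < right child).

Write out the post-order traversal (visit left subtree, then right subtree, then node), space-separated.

A E G H F I L P N K R V U X Q J B

Insert B: tree is empty, so B becomes the root.
Insert J: J > B → go right. Place as right child of B.
Insert I: I > B → go right; I < J → go left. Place as left child of J.
Insert Q: Q > B → go right; Q > J → go right. Place as right child of J.
Insert X: X > B → go right; X > J → go right; X > Q → go right. Place as right child of Q.
Insert U: U > B → go right; U > J → go right; U > Q → go right; U < X → go left. Place as left child of X.
Insert F: F > B → go right; F < J → go left; F < I → go left. Place as left child of I.
Insert K: K > B → go right; K > J → go right; K < Q → go left. Place as left child of Q.
Insert H: H > B → go right; H < J → go left; H < I → go left; H > F → go right. Place as right child of F.
Insert N: N > B → go right; N > J → go right; N < Q → go left; N > K → go right. Place as right child of K.
Insert A: A < B → go left. Place as left child of B.
Insert L: L > B → go right; L > J → go right; L < Q → go left; L > K → go right; L < N → go left. Place as left child of N.
Insert E: E > B → go right; E < J → go left; E < I → go left; E < F → go left. Place as left child of F.
Insert P: P > B → go right; P > J → go right; P < Q → go left; P > K → go right; P > N → go right. Place as right child of N.
Insert G: G > B → go right; G < J → go left; G < I → go left; G > F → go right; G < H → go left. Place as left child of H.
Insert R: R > B → go right; R > J → go right; R > Q → go right; R < X → go left; R < U → go left. Place as left child of U.
Insert V: V > B → go right; V > J → go right; V > Q → go right; V < X → go left; V > U → go right. Place as right child of U.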